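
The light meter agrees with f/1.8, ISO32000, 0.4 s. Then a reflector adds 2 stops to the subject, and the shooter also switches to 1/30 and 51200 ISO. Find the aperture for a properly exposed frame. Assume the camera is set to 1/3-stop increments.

f/1.2

Scene light: 2 stops brighter.
Shutter speed: 0.4 → 0.3 → 1/4 → 1/5 → 1/6 → 1/8 → 1/10 → 1/13 → 1/15 → 1/20 → 1/25 → 1/30 — 3 2/3 stops shorter (darker).
ISO: 32000 → 40000 → 51200 — 2/3 stop raised (brighter).
Net so far: 1 stop darker. Aperture: f/1.8 → f/1.6 → f/1.4 → f/1.2.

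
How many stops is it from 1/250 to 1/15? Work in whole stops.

1/250 → 1/125 → 1/60 → 1/30 → 1/15 — count the steps: 4 stops.

4 stops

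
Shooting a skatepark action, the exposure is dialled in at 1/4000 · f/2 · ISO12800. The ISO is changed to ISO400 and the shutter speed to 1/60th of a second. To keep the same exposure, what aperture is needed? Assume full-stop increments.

ISO: 12800 → 6400 → 3200 → 1600 → 800 → 400 — 5 stops lower (darker).
Shutter speed: 1/4000 → 1/2000 → 1/1000 → 1/500 → 1/250 → 1/125 → 1/60 — 6 stops slower (brighter).
Net change so far: 1 stop brighter. Offset with the aperture: f/2 → f/2.8.

f/2.8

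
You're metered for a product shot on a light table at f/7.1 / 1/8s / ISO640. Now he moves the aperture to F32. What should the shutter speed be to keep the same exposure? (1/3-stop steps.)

2.5 s

Aperture: f/7.1 → f/8 → f/9 → f/10 → f/11 → f/13 → f/14 → f/16 → f/18 → f/20 → f/22 → f/25 → f/29 → f/32 — 4 1/3 stops stopped down (darker).
Need 4 1/3 stops brighter from the shutter speed: 1/8 → 1/6 → 1/5 → 1/4 → 0.3 → 0.4 → 0.5 → 0.6 → 0.8 → 1 → 1.3 → 1.6 → 2 → 2.5.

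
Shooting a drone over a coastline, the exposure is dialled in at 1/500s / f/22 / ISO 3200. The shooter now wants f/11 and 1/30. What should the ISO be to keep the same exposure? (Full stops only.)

ISO 50

Aperture: f/22 → f/16 → f/11 — 2 stops opened up (brighter).
Shutter speed: 1/500 → 1/250 → 1/125 → 1/60 → 1/30 — 4 stops slower (brighter).
Net change so far: 6 stops brighter. Offset with the ISO: 3200 → 1600 → 800 → 400 → 200 → 100 → 50.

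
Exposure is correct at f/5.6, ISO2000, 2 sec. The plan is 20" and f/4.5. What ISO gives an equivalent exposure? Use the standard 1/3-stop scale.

ISO 125

Shutter speed: 2 → 2.5 → 3.2 → 4 → 5 → 6 → 8 → 10 → 13 → 15 → 20 — 3 1/3 stops slower (brighter).
Aperture: f/5.6 → f/5 → f/4.5 — 2/3 stop opened up (brighter).
Net change so far: 4 stops brighter. Offset with the ISO: 2000 → 1600 → 1250 → 1000 → 800 → 640 → 500 → 400 → 320 → 250 → 200 → 160 → 125.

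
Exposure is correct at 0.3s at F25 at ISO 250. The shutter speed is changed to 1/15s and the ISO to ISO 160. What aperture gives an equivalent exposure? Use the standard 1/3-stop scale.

f/9

Shutter speed: 0.3 → 1/4 → 1/5 → 1/6 → 1/8 → 1/10 → 1/13 → 1/15 — 2 1/3 stops shorter (darker).
ISO: 250 → 200 → 160 — 2/3 stop dropped (darker).
Net change so far: 3 stops darker. Offset with the aperture: f/25 → f/22 → f/20 → f/18 → f/16 → f/14 → f/13 → f/11 → f/10 → f/9.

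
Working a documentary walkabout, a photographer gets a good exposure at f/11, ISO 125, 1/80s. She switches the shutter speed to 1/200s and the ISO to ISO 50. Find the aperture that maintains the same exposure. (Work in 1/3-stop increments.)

f/4.5

Shutter speed: 1/80 → 1/100 → 1/125 → 1/160 → 1/200 — 1 1/3 stops faster (darker).
ISO: 125 → 100 → 80 → 64 → 50 — 1 1/3 stops dropped (darker).
Net change so far: 2 2/3 stops darker. Offset with the aperture: f/11 → f/10 → f/9 → f/8 → f/7.1 → f/6.3 → f/5.6 → f/5 → f/4.5.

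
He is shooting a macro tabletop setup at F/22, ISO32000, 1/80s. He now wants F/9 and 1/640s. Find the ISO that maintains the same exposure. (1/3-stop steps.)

Aperture: f/22 → f/20 → f/18 → f/16 → f/14 → f/13 → f/11 → f/10 → f/9 — 2 2/3 stops wider (brighter).
Shutter speed: 1/80 → 1/100 → 1/125 → 1/160 → 1/200 → 1/250 → 1/320 → 1/400 → 1/500 → 1/640 — 3 stops shorter (darker).
Net change so far: 1/3 stop darker. Offset with the ISO: 32000 → 40000.

ISO 40000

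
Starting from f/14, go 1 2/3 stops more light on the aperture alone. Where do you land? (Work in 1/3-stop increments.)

f/8

Aperture: f/14 → f/13 → f/11 → f/10 → f/9 → f/8 — 1 2/3 stops opened up (brighter).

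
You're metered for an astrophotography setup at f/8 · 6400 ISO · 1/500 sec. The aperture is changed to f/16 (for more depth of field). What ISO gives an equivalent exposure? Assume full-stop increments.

ISO 25600

Aperture: f/8 → f/11 → f/16 — 2 stops narrower (darker).
Need 2 stops brighter from the ISO: 6400 → 12800 → 25600.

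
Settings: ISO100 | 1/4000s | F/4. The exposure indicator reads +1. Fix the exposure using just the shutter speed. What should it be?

Overexposed by 1 stop → need 1 stop darker.
Shutter speed: 1/4000 → 1/8000.

1/8000s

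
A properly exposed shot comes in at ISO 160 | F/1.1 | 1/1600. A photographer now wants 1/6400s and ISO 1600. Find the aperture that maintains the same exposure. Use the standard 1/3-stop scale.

Shutter speed: 1/1600 → 1/2000 → 1/2500 → 1/3200 → 1/4000 → 1/5000 → 1/6400 — 2 stops faster (darker).
ISO: 160 → 200 → 250 → 320 → 400 → 500 → 640 → 800 → 1000 → 1250 → 1600 — 3 1/3 stops higher (brighter).
Net change so far: 1 1/3 stops brighter. Offset with the aperture: f/1.1 → f/1.2 → f/1.4 → f/1.6 → f/1.8.

f/1.8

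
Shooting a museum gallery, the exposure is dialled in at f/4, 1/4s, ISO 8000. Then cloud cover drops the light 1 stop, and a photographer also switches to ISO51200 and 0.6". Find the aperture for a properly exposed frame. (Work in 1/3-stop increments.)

f/11

Scene light: 1 stop darker.
ISO: 8000 → 10000 → 12800 → 16000 → 20000 → 25600 → 32000 → 40000 → 51200 — 2 2/3 stops higher (brighter).
Shutter speed: 1/4 → 0.3 → 0.4 → 0.5 → 0.6 — 1 1/3 stops slower (brighter).
Net so far: 3 stops brighter. Aperture: f/4 → f/4.5 → f/5 → f/5.6 → f/6.3 → f/7.1 → f/8 → f/9 → f/10 → f/11.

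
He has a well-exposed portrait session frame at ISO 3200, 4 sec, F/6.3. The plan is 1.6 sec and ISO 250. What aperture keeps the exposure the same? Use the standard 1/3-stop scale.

f/1.1

Shutter speed: 4 → 3.2 → 2.5 → 2 → 1.6 — 1 1/3 stops shorter (darker).
ISO: 3200 → 2500 → 2000 → 1600 → 1250 → 1000 → 800 → 640 → 500 → 400 → 320 → 250 — 3 2/3 stops lower (darker).
Net change so far: 5 stops darker. Offset with the aperture: f/6.3 → f/5.6 → f/5 → f/4.5 → f/4 → f/3.5 → f/3.2 → f/2.8 → f/2.5 → f/2.2 → f/2 → f/1.8 → f/1.6 → f/1.4 → f/1.2 → f/1.1.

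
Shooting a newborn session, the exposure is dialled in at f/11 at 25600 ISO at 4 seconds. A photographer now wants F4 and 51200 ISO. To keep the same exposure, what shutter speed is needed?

1/4s

Aperture: f/11 → f/8 → f/5.6 → f/4 — 3 stops larger aperture (brighter).
ISO: 25600 → 51200 — 1 stop raised (brighter).
Net change so far: 4 stops brighter. Offset with the shutter speed: 4 → 2 → 1 → 1/2 → 1/4.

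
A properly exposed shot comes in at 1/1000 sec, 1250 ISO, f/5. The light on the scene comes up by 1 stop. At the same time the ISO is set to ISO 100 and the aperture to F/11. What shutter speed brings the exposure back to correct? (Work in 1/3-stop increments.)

1/30s

Scene light: 1 stop brighter.
ISO: 1250 → 1000 → 800 → 640 → 500 → 400 → 320 → 250 → 200 → 160 → 125 → 100 — 3 2/3 stops lower (darker).
Aperture: f/5 → f/5.6 → f/6.3 → f/7.1 → f/8 → f/9 → f/10 → f/11 — 2 1/3 stops narrower (darker).
Net so far: 5 stops darker. Shutter speed: 1/1000 → 1/800 → 1/640 → 1/500 → 1/400 → 1/320 → 1/250 → 1/200 → 1/160 → 1/125 → 1/100 → 1/80 → 1/60 → 1/50 → 1/40 → 1/30.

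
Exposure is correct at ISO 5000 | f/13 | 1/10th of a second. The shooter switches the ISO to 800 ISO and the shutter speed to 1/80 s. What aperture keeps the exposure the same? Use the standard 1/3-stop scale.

f/1.8

ISO: 5000 → 4000 → 3200 → 2500 → 2000 → 1600 → 1250 → 1000 → 800 — 2 2/3 stops dropped (darker).
Shutter speed: 1/10 → 1/13 → 1/15 → 1/20 → 1/25 → 1/30 → 1/40 → 1/50 → 1/60 → 1/80 — 3 stops shorter (darker).
Net change so far: 5 2/3 stops darker. Offset with the aperture: f/13 → f/11 → f/10 → f/9 → f/8 → f/7.1 → f/6.3 → f/5.6 → f/5 → f/4.5 → f/4 → f/3.5 → f/3.2 → f/2.8 → f/2.5 → f/2.2 → f/2 → f/1.8.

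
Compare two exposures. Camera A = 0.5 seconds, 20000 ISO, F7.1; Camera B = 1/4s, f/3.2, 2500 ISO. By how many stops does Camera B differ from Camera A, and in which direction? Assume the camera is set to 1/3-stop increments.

Aperture: f/7.1 → f/6.3 → f/5.6 → f/5 → f/4.5 → f/4 → f/3.5 → f/3.2 — 2 1/3 stops wider (brighter).
Shutter speed: 0.5 → 0.4 → 0.3 → 1/4 — 1 stop faster (darker).
ISO: 20000 → 16000 → 12800 → 10000 → 8000 → 6400 → 5000 → 4000 → 3200 → 2500 — 3 stops lower (darker).
Net: +2 1/3 −1 −3 = −1 2/3 stops.

1 2/3 stops darker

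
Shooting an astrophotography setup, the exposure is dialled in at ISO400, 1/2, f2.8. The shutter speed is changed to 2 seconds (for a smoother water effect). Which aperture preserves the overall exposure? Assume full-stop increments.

Shutter speed: 1/2 → 1 → 2 — 2 stops longer (brighter).
Need 2 stops darker from the aperture: f/2.8 → f/4 → f/5.6.

f/5.6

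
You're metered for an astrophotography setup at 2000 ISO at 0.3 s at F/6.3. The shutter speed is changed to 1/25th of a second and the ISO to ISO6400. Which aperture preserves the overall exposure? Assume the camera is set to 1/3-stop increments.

f/4

Shutter speed: 0.3 → 1/4 → 1/5 → 1/6 → 1/8 → 1/10 → 1/13 → 1/15 → 1/20 → 1/25 — 3 stops shorter (darker).
ISO: 2000 → 2500 → 3200 → 4000 → 5000 → 6400 — 1 2/3 stops higher (brighter).
Net change so far: 1 1/3 stops darker. Offset with the aperture: f/6.3 → f/5.6 → f/5 → f/4.5 → f/4.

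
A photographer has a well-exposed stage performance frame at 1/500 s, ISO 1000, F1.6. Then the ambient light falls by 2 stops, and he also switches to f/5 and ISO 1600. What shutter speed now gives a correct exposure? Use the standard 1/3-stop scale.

Scene light: 2 stops darker.
Aperture: f/1.6 → f/1.8 → f/2 → f/2.2 → f/2.5 → f/2.8 → f/3.2 → f/3.5 → f/4 → f/4.5 → f/5 — 3 1/3 stops narrower (darker).
ISO: 1000 → 1250 → 1600 — 2/3 stop higher (brighter).
Net so far: 4 2/3 stops darker. Shutter speed: 1/500 → 1/400 → 1/320 → 1/250 → 1/200 → 1/160 → 1/125 → 1/100 → 1/80 → 1/60 → 1/50 → 1/40 → 1/30 → 1/25 → 1/20.

1/20s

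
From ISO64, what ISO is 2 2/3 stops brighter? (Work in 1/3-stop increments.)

ISO: 64 → 80 → 100 → 125 → 160 → 200 → 250 → 320 → 400 — 2 2/3 stops raised (brighter).

ISO 400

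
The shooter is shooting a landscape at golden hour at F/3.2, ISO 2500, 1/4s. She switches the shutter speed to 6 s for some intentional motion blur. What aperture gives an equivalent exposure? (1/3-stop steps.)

f/16

Shutter speed: 1/4 → 0.3 → 0.4 → 0.5 → 0.6 → 0.8 → 1 → 1.3 → 1.6 → 2 → 2.5 → 3.2 → 4 → 5 → 6 — 4 2/3 stops longer (brighter).
Need 4 2/3 stops darker from the aperture: f/3.2 → f/3.5 → f/4 → f/4.5 → f/5 → f/5.6 → f/6.3 → f/7.1 → f/8 → f/9 → f/10 → f/11 → f/13 → f/14 → f/16.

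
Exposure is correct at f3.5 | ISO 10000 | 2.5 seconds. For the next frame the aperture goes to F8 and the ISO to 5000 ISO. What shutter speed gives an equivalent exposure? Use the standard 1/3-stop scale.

25 s

Aperture: f/3.5 → f/4 → f/4.5 → f/5 → f/5.6 → f/6.3 → f/7.1 → f/8 — 2 1/3 stops narrower (darker).
ISO: 10000 → 8000 → 6400 → 5000 — 1 stop dropped (darker).
Net change so far: 3 1/3 stops darker. Offset with the shutter speed: 2.5 → 3.2 → 4 → 5 → 6 → 8 → 10 → 13 → 15 → 20 → 25.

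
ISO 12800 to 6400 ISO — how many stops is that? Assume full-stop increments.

12800 → 6400 — count the steps: 1 stop.

1 stop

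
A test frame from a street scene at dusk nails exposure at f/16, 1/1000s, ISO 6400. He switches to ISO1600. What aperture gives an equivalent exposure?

ISO: 6400 → 3200 → 1600 — 2 stops lower (darker).
Need 2 stops brighter from the aperture: f/16 → f/11 → f/8.

f/8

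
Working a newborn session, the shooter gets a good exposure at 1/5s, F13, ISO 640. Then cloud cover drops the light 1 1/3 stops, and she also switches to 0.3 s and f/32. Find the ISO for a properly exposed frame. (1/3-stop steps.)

ISO 6400

Scene light: 1 1/3 stops darker.
Shutter speed: 1/5 → 1/4 → 0.3 — 2/3 stop longer (brighter).
Aperture: f/13 → f/14 → f/16 → f/18 → f/20 → f/22 → f/25 → f/29 → f/32 — 2 2/3 stops narrower (darker).
Net so far: 3 1/3 stops darker. ISO: 640 → 800 → 1000 → 1250 → 1600 → 2000 → 2500 → 3200 → 4000 → 5000 → 6400.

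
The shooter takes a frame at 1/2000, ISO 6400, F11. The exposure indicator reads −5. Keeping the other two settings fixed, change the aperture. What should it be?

f/2

Underexposed by 5 stops → need 5 stops brighter.
Aperture: f/11 → f/8 → f/5.6 → f/4 → f/2.8 → f/2.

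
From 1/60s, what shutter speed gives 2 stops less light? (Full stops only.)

Shutter speed: 1/60 → 1/125 → 1/250 — 2 stops shorter (darker).

1/250s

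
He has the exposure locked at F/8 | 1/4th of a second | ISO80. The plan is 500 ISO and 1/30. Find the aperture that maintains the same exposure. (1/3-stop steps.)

f/7.1

ISO: 80 → 100 → 125 → 160 → 200 → 250 → 320 → 400 → 500 — 2 2/3 stops raised (brighter).
Shutter speed: 1/4 → 1/5 → 1/6 → 1/8 → 1/10 → 1/13 → 1/15 → 1/20 → 1/25 → 1/30 — 3 stops shorter (darker).
Net change so far: 1/3 stop darker. Offset with the aperture: f/8 → f/7.1.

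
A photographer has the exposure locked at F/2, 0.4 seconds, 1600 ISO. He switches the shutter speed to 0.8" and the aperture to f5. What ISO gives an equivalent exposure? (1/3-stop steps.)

ISO 5000

Shutter speed: 0.4 → 0.5 → 0.6 → 0.8 — 1 stop slower (brighter).
Aperture: f/2 → f/2.2 → f/2.5 → f/2.8 → f/3.2 → f/3.5 → f/4 → f/4.5 → f/5 — 2 2/3 stops smaller aperture (darker).
Net change so far: 1 2/3 stops darker. Offset with the ISO: 1600 → 2000 → 2500 → 3200 → 4000 → 5000.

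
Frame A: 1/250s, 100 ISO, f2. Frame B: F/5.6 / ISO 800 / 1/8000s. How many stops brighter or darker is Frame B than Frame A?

5 stops darker

Aperture: f/2 → f/2.8 → f/4 → f/5.6 — 3 stops narrower (darker).
Shutter speed: 1/250 → 1/500 → 1/1000 → 1/2000 → 1/4000 → 1/8000 — 5 stops faster (darker).
ISO: 100 → 200 → 400 → 800 — 3 stops raised (brighter).
Net: −3 −5 +3 = −5 stops.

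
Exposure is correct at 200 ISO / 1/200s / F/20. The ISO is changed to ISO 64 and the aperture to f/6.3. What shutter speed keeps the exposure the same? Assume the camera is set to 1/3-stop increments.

1/640s

ISO: 200 → 160 → 125 → 100 → 80 → 64 — 1 2/3 stops dropped (darker).
Aperture: f/20 → f/18 → f/16 → f/14 → f/13 → f/11 → f/10 → f/9 → f/8 → f/7.1 → f/6.3 — 3 1/3 stops larger aperture (brighter).
Net change so far: 1 2/3 stops brighter. Offset with the shutter speed: 1/200 → 1/250 → 1/320 → 1/400 → 1/500 → 1/640.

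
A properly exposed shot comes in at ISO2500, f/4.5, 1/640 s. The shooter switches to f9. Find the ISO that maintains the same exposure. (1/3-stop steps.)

ISO 10000

Aperture: f/4.5 → f/5 → f/5.6 → f/6.3 → f/7.1 → f/8 → f/9 — 2 stops stopped down (darker).
Need 2 stops brighter from the ISO: 2500 → 3200 → 4000 → 5000 → 6400 → 8000 → 10000.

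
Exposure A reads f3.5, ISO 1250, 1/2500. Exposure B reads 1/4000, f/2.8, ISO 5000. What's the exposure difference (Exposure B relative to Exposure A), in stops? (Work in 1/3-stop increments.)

2 stops brighter

Aperture: f/3.5 → f/3.2 → f/2.8 — 2/3 stop wider (brighter).
Shutter speed: 1/2500 → 1/3200 → 1/4000 — 2/3 stop faster (darker).
ISO: 1250 → 1600 → 2000 → 2500 → 3200 → 4000 → 5000 — 2 stops higher (brighter).
Net: +2/3 −2/3 +2 = +2 stops.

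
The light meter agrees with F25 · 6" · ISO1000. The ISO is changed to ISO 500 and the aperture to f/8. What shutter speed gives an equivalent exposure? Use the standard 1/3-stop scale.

ISO: 1000 → 800 → 640 → 500 — 1 stop dropped (darker).
Aperture: f/25 → f/22 → f/20 → f/18 → f/16 → f/14 → f/13 → f/11 → f/10 → f/9 → f/8 — 3 1/3 stops larger aperture (brighter).
Net change so far: 2 1/3 stops brighter. Offset with the shutter speed: 6 → 5 → 4 → 3.2 → 2.5 → 2 → 1.6 → 1.3.

1.3 s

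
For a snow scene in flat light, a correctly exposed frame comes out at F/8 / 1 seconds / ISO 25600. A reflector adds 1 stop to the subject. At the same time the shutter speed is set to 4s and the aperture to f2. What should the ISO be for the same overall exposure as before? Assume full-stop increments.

ISO 200

Scene light: 1 stop brighter.
Shutter speed: 1 → 2 → 4 — 2 stops longer (brighter).
Aperture: f/8 → f/5.6 → f/4 → f/2.8 → f/2 — 4 stops larger aperture (brighter).
Net so far: 7 stops brighter. ISO: 25600 → 12800 → 6400 → 3200 → 1600 → 800 → 400 → 200.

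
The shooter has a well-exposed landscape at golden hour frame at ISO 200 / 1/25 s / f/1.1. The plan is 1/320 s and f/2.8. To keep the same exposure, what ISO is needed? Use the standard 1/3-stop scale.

Shutter speed: 1/25 → 1/30 → 1/40 → 1/50 → 1/60 → 1/80 → 1/100 → 1/125 → 1/160 → 1/200 → 1/250 → 1/320 — 3 2/3 stops faster (darker).
Aperture: f/1.1 → f/1.2 → f/1.4 → f/1.6 → f/1.8 → f/2 → f/2.2 → f/2.5 → f/2.8 — 2 2/3 stops stopped down (darker).
Net change so far: 6 1/3 stops darker. Offset with the ISO: 200 → 250 → 320 → 400 → 500 → 640 → 800 → 1000 → 1250 → 1600 → 2000 → 2500 → 3200 → 4000 → 5000 → 6400 → 8000 → 10000 → 12800 → 16000.

ISO 16000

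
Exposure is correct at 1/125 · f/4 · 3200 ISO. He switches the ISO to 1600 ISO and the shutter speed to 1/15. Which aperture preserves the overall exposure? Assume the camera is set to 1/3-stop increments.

ISO: 3200 → 2500 → 2000 → 1600 — 1 stop dropped (darker).
Shutter speed: 1/125 → 1/100 → 1/80 → 1/60 → 1/50 → 1/40 → 1/30 → 1/25 → 1/20 → 1/15 — 3 stops longer (brighter).
Net change so far: 2 stops brighter. Offset with the aperture: f/4 → f/4.5 → f/5 → f/5.6 → f/6.3 → f/7.1 → f/8.

f/8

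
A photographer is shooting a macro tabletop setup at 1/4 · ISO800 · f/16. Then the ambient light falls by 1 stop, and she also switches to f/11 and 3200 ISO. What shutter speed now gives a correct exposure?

1/15s

Scene light: 1 stop darker.
Aperture: f/16 → f/11 — 1 stop wider (brighter).
ISO: 800 → 1600 → 3200 — 2 stops raised (brighter).
Net so far: 2 stops brighter. Shutter speed: 1/4 → 1/8 → 1/15.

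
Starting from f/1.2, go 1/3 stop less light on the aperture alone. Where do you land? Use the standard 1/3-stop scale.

f/1.4

Aperture: f/1.2 → f/1.4 — 1/3 stop smaller aperture (darker).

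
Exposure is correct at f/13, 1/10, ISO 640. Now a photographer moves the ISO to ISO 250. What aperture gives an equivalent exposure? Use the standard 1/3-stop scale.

f/8

ISO: 640 → 500 → 400 → 320 → 250 — 1 1/3 stops lower (darker).
Need 1 1/3 stops brighter from the aperture: f/13 → f/11 → f/10 → f/9 → f/8.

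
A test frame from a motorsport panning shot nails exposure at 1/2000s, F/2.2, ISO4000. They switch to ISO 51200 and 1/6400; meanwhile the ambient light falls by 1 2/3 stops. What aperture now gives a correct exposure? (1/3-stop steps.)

f/2.5

Scene light: 1 2/3 stops darker.
ISO: 4000 → 5000 → 6400 → 8000 → 10000 → 12800 → 16000 → 20000 → 25600 → 32000 → 40000 → 51200 — 3 2/3 stops raised (brighter).
Shutter speed: 1/2000 → 1/2500 → 1/3200 → 1/4000 → 1/5000 → 1/6400 — 1 2/3 stops faster (darker).
Net so far: 1/3 stop brighter. Aperture: f/2.2 → f/2.5.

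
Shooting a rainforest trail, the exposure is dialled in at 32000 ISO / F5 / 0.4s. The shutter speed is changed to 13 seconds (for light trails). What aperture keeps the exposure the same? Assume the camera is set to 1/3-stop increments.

f/29

Shutter speed: 0.4 → 0.5 → 0.6 → 0.8 → 1 → 1.3 → 1.6 → 2 → 2.5 → 3.2 → 4 → 5 → 6 → 8 → 10 → 13 — 5 stops longer (brighter).
Need 5 stops darker from the aperture: f/5 → f/5.6 → f/6.3 → f/7.1 → f/8 → f/9 → f/10 → f/11 → f/13 → f/14 → f/16 → f/18 → f/20 → f/22 → f/25 → f/29.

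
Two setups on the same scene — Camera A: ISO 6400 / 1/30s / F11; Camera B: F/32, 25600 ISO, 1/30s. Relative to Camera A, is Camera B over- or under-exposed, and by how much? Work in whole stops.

1 stop darker

Aperture: f/11 → f/16 → f/22 → f/32 — 3 stops smaller aperture (darker).
Shutter speed: unchanged.
ISO: 6400 → 12800 → 25600 — 2 stops higher (brighter).
Net: −3 +2 = −1 stop.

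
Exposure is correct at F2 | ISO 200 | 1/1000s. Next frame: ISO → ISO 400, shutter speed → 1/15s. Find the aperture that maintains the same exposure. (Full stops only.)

f/22

ISO: 200 → 400 — 1 stop raised (brighter).
Shutter speed: 1/1000 → 1/500 → 1/250 → 1/125 → 1/60 → 1/30 → 1/15 — 6 stops slower (brighter).
Net change so far: 7 stops brighter. Offset with the aperture: f/2 → f/2.8 → f/4 → f/5.6 → f/8 → f/11 → f/16 → f/22.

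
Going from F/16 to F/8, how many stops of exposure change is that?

2 stops

f/16 → f/11 → f/8 — count the steps: 2 stops.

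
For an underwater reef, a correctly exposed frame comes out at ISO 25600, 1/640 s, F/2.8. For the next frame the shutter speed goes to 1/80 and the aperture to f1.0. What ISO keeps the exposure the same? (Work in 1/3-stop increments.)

Shutter speed: 1/640 → 1/500 → 1/400 → 1/320 → 1/250 → 1/200 → 1/160 → 1/125 → 1/100 → 1/80 — 3 stops longer (brighter).
Aperture: f/2.8 → f/2.5 → f/2.2 → f/2 → f/1.8 → f/1.6 → f/1.4 → f/1.2 → f/1.1 → f/1.0 — 3 stops wider (brighter).
Net change so far: 6 stops brighter. Offset with the ISO: 25600 → 20000 → 16000 → 12800 → 10000 → 8000 → 6400 → 5000 → 4000 → 3200 → 2500 → 2000 → 1600 → 1250 → 1000 → 800 → 640 → 500 → 400.

ISO 400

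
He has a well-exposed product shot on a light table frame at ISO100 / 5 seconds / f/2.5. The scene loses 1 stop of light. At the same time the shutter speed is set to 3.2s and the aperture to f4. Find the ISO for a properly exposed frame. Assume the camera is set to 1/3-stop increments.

ISO 800

Scene light: 1 stop darker.
Shutter speed: 5 → 4 → 3.2 — 2/3 stop faster (darker).
Aperture: f/2.5 → f/2.8 → f/3.2 → f/3.5 → f/4 — 1 1/3 stops smaller aperture (darker).
Net so far: 3 stops darker. ISO: 100 → 125 → 160 → 200 → 250 → 320 → 400 → 500 → 640 → 800.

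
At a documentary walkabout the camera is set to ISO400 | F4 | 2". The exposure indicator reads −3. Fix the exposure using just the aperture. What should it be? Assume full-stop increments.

Underexposed by 3 stops → need 3 stops brighter.
Aperture: f/4 → f/2.8 → f/2 → f/1.4.

f/1.4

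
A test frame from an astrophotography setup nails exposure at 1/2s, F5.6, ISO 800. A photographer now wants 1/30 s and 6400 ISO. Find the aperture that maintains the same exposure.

f/4

Shutter speed: 1/2 → 1/4 → 1/8 → 1/15 → 1/30 — 4 stops faster (darker).
ISO: 800 → 1600 → 3200 → 6400 — 3 stops higher (brighter).
Net change so far: 1 stop darker. Offset with the aperture: f/5.6 → f/4.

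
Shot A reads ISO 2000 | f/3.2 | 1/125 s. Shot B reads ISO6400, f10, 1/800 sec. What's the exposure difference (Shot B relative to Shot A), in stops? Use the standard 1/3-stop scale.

4 1/3 stops darker

Aperture: f/3.2 → f/3.5 → f/4 → f/4.5 → f/5 → f/5.6 → f/6.3 → f/7.1 → f/8 → f/9 → f/10 — 3 1/3 stops stopped down (darker).
Shutter speed: 1/125 → 1/160 → 1/200 → 1/250 → 1/320 → 1/400 → 1/500 → 1/640 → 1/800 — 2 2/3 stops shorter (darker).
ISO: 2000 → 2500 → 3200 → 4000 → 5000 → 6400 — 1 2/3 stops higher (brighter).
Net: −3 1/3 −2 2/3 +1 2/3 = −4 1/3 stops.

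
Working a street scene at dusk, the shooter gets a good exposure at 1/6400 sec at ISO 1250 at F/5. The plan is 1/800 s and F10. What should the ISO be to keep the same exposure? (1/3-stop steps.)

ISO 640

Shutter speed: 1/6400 → 1/5000 → 1/4000 → 1/3200 → 1/2500 → 1/2000 → 1/1600 → 1/1250 → 1/1000 → 1/800 — 3 stops slower (brighter).
Aperture: f/5 → f/5.6 → f/6.3 → f/7.1 → f/8 → f/9 → f/10 — 2 stops stopped down (darker).
Net change so far: 1 stop brighter. Offset with the ISO: 1250 → 1000 → 800 → 640.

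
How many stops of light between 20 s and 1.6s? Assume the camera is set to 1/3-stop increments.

3 2/3 stops

20 → 15 → 13 → 10 → 8 → 6 → 5 → 4 → 3.2 → 2.5 → 2 → 1.6 — count the steps: 11 third-stops = 3 2/3 stops.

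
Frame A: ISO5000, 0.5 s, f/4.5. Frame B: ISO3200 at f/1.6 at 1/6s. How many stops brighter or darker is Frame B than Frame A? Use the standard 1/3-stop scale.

2/3 stop brighter

Aperture: f/4.5 → f/4 → f/3.5 → f/3.2 → f/2.8 → f/2.5 → f/2.2 → f/2 → f/1.8 → f/1.6 — 3 stops opened up (brighter).
Shutter speed: 0.5 → 0.4 → 0.3 → 1/4 → 1/5 → 1/6 — 1 2/3 stops shorter (darker).
ISO: 5000 → 4000 → 3200 — 2/3 stop lower (darker).
Net: +3 −1 2/3 −2/3 = +2/3 stops.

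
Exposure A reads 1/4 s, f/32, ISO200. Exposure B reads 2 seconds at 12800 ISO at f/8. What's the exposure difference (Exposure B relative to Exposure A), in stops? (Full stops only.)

13 stops brighter

Aperture: f/32 → f/22 → f/16 → f/11 → f/8 — 4 stops larger aperture (brighter).
Shutter speed: 1/4 → 1/2 → 1 → 2 — 3 stops slower (brighter).
ISO: 200 → 400 → 800 → 1600 → 3200 → 6400 → 12800 — 6 stops raised (brighter).
Net: +4 +3 +6 = +13 stops.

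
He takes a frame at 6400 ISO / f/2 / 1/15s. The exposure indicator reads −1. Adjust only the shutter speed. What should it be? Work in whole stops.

Underexposed by 1 stop → need 1 stop brighter.
Shutter speed: 1/15 → 1/8.

1/8s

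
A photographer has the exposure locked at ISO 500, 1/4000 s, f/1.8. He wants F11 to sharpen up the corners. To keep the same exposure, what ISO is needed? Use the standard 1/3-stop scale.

Aperture: f/1.8 → f/2 → f/2.2 → f/2.5 → f/2.8 → f/3.2 → f/3.5 → f/4 → f/4.5 → f/5 → f/5.6 → f/6.3 → f/7.1 → f/8 → f/9 → f/10 → f/11 — 5 1/3 stops smaller aperture (darker).
Need 5 1/3 stops brighter from the ISO: 500 → 640 → 800 → 1000 → 1250 → 1600 → 2000 → 2500 → 3200 → 4000 → 5000 → 6400 → 8000 → 10000 → 12800 → 16000 → 20000.

ISO 20000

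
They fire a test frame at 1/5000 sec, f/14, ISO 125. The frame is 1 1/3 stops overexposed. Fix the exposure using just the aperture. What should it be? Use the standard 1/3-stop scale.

Overexposed by 1 1/3 stops → need 1 1/3 stops darker.
Aperture: f/14 → f/16 → f/18 → f/20 → f/22.

f/22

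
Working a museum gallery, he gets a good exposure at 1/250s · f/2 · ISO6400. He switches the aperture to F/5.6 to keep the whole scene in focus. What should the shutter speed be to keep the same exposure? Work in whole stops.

Aperture: f/2 → f/2.8 → f/4 → f/5.6 — 3 stops narrower (darker).
Need 3 stops brighter from the shutter speed: 1/250 → 1/125 → 1/60 → 1/30.

1/30s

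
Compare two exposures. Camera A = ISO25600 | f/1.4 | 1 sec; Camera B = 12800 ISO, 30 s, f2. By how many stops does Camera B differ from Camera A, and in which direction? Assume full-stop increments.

3 stops brighter

Aperture: f/1.4 → f/2 — 1 stop narrower (darker).
Shutter speed: 1 → 2 → 4 → 8 → 15 → 30 — 5 stops slower (brighter).
ISO: 25600 → 12800 — 1 stop dropped (darker).
Net: −1 +5 −1 = +3 stops.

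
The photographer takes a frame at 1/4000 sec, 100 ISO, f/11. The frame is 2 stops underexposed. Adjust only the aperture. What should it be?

f/5.6

Underexposed by 2 stops → need 2 stops brighter.
Aperture: f/11 → f/8 → f/5.6.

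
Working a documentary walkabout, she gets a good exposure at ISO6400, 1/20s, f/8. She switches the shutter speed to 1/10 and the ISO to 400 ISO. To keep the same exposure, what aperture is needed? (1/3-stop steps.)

f/2.8

Shutter speed: 1/20 → 1/15 → 1/13 → 1/10 — 1 stop longer (brighter).
ISO: 6400 → 5000 → 4000 → 3200 → 2500 → 2000 → 1600 → 1250 → 1000 → 800 → 640 → 500 → 400 — 4 stops lower (darker).
Net change so far: 3 stops darker. Offset with the aperture: f/8 → f/7.1 → f/6.3 → f/5.6 → f/5 → f/4.5 → f/4 → f/3.5 → f/3.2 → f/2.8.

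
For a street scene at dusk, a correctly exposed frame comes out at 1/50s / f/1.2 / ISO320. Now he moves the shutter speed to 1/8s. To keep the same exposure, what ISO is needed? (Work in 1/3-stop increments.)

ISO 50

Shutter speed: 1/50 → 1/40 → 1/30 → 1/25 → 1/20 → 1/15 → 1/13 → 1/10 → 1/8 — 2 2/3 stops slower (brighter).
Need 2 2/3 stops darker from the ISO: 320 → 250 → 200 → 160 → 125 → 100 → 80 → 64 → 50.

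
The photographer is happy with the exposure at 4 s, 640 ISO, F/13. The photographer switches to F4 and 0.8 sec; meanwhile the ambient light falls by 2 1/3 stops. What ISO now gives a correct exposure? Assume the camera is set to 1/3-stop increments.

Scene light: 2 1/3 stops darker.
Aperture: f/13 → f/11 → f/10 → f/9 → f/8 → f/7.1 → f/6.3 → f/5.6 → f/5 → f/4.5 → f/4 — 3 1/3 stops opened up (brighter).
Shutter speed: 4 → 3.2 → 2.5 → 2 → 1.6 → 1.3 → 1 → 0.8 — 2 1/3 stops shorter (darker).
Net so far: 1 1/3 stops darker. ISO: 640 → 800 → 1000 → 1250 → 1600.

ISO 1600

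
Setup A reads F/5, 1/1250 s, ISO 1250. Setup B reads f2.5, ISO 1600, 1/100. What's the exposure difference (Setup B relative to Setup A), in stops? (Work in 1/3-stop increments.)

Aperture: f/5 → f/4.5 → f/4 → f/3.5 → f/3.2 → f/2.8 → f/2.5 — 2 stops larger aperture (brighter).
Shutter speed: 1/1250 → 1/1000 → 1/800 → 1/640 → 1/500 → 1/400 → 1/320 → 1/250 → 1/200 → 1/160 → 1/125 → 1/100 — 3 2/3 stops longer (brighter).
ISO: 1250 → 1600 — 1/3 stop higher (brighter).
Net: +2 +3 2/3 +1/3 = +6 stops.

6 stops brighter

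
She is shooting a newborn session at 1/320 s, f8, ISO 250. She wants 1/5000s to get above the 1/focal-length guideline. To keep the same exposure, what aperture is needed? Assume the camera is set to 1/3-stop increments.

f/2

Shutter speed: 1/320 → 1/400 → 1/500 → 1/640 → 1/800 → 1/1000 → 1/1250 → 1/1600 → 1/2000 → 1/2500 → 1/3200 → 1/4000 → 1/5000 — 4 stops faster (darker).
Need 4 stops brighter from the aperture: f/8 → f/7.1 → f/6.3 → f/5.6 → f/5 → f/4.5 → f/4 → f/3.5 → f/3.2 → f/2.8 → f/2.5 → f/2.2 → f/2.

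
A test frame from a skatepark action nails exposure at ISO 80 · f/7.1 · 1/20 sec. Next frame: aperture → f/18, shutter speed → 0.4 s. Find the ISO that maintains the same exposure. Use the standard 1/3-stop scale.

Aperture: f/7.1 → f/8 → f/9 → f/10 → f/11 → f/13 → f/14 → f/16 → f/18 — 2 2/3 stops narrower (darker).
Shutter speed: 1/20 → 1/15 → 1/13 → 1/10 → 1/8 → 1/6 → 1/5 → 1/4 → 0.3 → 0.4 — 3 stops slower (brighter).
Net change so far: 1/3 stop brighter. Offset with the ISO: 80 → 64.

ISO 64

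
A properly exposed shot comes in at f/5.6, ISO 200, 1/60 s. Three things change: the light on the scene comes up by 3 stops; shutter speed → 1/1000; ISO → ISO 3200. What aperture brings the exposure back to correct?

Scene light: 3 stops brighter.
Shutter speed: 1/60 → 1/125 → 1/250 → 1/500 → 1/1000 — 4 stops shorter (darker).
ISO: 200 → 400 → 800 → 1600 → 3200 — 4 stops higher (brighter).
Net so far: 3 stops brighter. Aperture: f/5.6 → f/8 → f/11 → f/16.

f/16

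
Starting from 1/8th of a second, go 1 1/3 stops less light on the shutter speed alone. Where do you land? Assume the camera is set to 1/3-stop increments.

1/20s

Shutter speed: 1/8 → 1/10 → 1/13 → 1/15 → 1/20 — 1 1/3 stops shorter (darker).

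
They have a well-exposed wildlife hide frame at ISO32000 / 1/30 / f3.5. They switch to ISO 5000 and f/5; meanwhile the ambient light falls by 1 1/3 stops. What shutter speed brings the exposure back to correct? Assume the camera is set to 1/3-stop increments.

1 s

Scene light: 1 1/3 stops darker.
ISO: 32000 → 25600 → 20000 → 16000 → 12800 → 10000 → 8000 → 6400 → 5000 — 2 2/3 stops dropped (darker).
Aperture: f/3.5 → f/4 → f/4.5 → f/5 — 1 stop stopped down (darker).
Net so far: 5 stops darker. Shutter speed: 1/30 → 1/25 → 1/20 → 1/15 → 1/13 → 1/10 → 1/8 → 1/6 → 1/5 → 1/4 → 0.3 → 0.4 → 0.5 → 0.6 → 0.8 → 1.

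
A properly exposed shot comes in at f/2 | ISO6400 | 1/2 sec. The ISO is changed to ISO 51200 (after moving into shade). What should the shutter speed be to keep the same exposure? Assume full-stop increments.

1/15s

ISO: 6400 → 12800 → 25600 → 51200 — 3 stops higher (brighter).
Need 3 stops darker from the shutter speed: 1/2 → 1/4 → 1/8 → 1/15.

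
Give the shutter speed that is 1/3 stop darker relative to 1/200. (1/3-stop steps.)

1/250s

Shutter speed: 1/200 → 1/250 — 1/3 stop faster (darker).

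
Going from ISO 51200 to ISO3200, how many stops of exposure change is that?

51200 → 25600 → 12800 → 6400 → 3200 — count the steps: 4 stops.

4 stops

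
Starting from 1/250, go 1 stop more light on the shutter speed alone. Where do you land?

1/125s

Shutter speed: 1/250 → 1/125 — 1 stop slower (brighter).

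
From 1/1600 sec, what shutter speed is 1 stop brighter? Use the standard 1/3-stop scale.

1/800s

Shutter speed: 1/1600 → 1/1250 → 1/1000 → 1/800 — 1 stop longer (brighter).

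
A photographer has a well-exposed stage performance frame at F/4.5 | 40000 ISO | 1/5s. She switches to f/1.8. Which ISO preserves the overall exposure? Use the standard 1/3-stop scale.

ISO 6400

Aperture: f/4.5 → f/4 → f/3.5 → f/3.2 → f/2.8 → f/2.5 → f/2.2 → f/2 → f/1.8 — 2 2/3 stops larger aperture (brighter).
Need 2 2/3 stops darker from the ISO: 40000 → 32000 → 25600 → 20000 → 16000 → 12800 → 10000 → 8000 → 6400.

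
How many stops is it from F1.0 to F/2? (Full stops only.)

2 stops

f/1.0 → f/1.4 → f/2 — count the steps: 2 stops.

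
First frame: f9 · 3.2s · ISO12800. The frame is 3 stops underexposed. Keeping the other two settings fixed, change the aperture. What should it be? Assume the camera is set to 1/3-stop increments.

f/3.2

Underexposed by 3 stops → need 3 stops brighter.
Aperture: f/9 → f/8 → f/7.1 → f/6.3 → f/5.6 → f/5 → f/4.5 → f/4 → f/3.5 → f/3.2.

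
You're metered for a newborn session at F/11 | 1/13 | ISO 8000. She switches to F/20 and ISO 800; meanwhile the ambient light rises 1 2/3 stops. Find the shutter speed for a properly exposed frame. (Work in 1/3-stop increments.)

Scene light: 1 2/3 stops brighter.
Aperture: f/11 → f/13 → f/14 → f/16 → f/18 → f/20 — 1 2/3 stops narrower (darker).
ISO: 8000 → 6400 → 5000 → 4000 → 3200 → 2500 → 2000 → 1600 → 1250 → 1000 → 800 — 3 1/3 stops lower (darker).
Net so far: 3 1/3 stops darker. Shutter speed: 1/13 → 1/10 → 1/8 → 1/6 → 1/5 → 1/4 → 0.3 → 0.4 → 0.5 → 0.6 → 0.8.

0.8 s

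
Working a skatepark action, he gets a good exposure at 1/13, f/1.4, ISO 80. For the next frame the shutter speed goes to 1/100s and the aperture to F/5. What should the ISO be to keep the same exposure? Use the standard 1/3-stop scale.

ISO 8000

Shutter speed: 1/13 → 1/15 → 1/20 → 1/25 → 1/30 → 1/40 → 1/50 → 1/60 → 1/80 → 1/100 — 3 stops shorter (darker).
Aperture: f/1.4 → f/1.6 → f/1.8 → f/2 → f/2.2 → f/2.5 → f/2.8 → f/3.2 → f/3.5 → f/4 → f/4.5 → f/5 — 3 2/3 stops stopped down (darker).
Net change so far: 6 2/3 stops darker. Offset with the ISO: 80 → 100 → 125 → 160 → 200 → 250 → 320 → 400 → 500 → 640 → 800 → 1000 → 1250 → 1600 → 2000 → 2500 → 3200 → 4000 → 5000 → 6400 → 8000.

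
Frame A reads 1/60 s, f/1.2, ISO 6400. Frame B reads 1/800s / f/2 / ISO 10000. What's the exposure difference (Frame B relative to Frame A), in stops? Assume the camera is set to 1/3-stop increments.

4 1/3 stops darker

Aperture: f/1.2 → f/1.4 → f/1.6 → f/1.8 → f/2 — 1 1/3 stops smaller aperture (darker).
Shutter speed: 1/60 → 1/80 → 1/100 → 1/125 → 1/160 → 1/200 → 1/250 → 1/320 → 1/400 → 1/500 → 1/640 → 1/800 — 3 2/3 stops shorter (darker).
ISO: 6400 → 8000 → 10000 — 2/3 stop raised (brighter).
Net: −1 1/3 −3 2/3 +2/3 = −4 1/3 stops.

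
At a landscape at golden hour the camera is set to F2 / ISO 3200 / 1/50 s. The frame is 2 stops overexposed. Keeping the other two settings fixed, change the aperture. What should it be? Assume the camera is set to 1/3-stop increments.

Overexposed by 2 stops → need 2 stops darker.
Aperture: f/2 → f/2.2 → f/2.5 → f/2.8 → f/3.2 → f/3.5 → f/4.

f/4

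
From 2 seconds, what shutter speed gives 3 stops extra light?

Shutter speed: 2 → 4 → 8 → 15 — 3 stops longer (brighter).

15 s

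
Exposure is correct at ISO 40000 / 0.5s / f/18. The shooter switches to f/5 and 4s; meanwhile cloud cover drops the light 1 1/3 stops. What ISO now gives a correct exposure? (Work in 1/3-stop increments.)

Scene light: 1 1/3 stops darker.
Aperture: f/18 → f/16 → f/14 → f/13 → f/11 → f/10 → f/9 → f/8 → f/7.1 → f/6.3 → f/5.6 → f/5 — 3 2/3 stops wider (brighter).
Shutter speed: 0.5 → 0.6 → 0.8 → 1 → 1.3 → 1.6 → 2 → 2.5 → 3.2 → 4 — 3 stops slower (brighter).
Net so far: 5 1/3 stops brighter. ISO: 40000 → 32000 → 25600 → 20000 → 16000 → 12800 → 10000 → 8000 → 6400 → 5000 → 4000 → 3200 → 2500 → 2000 → 1600 → 1250 → 1000.

ISO 1000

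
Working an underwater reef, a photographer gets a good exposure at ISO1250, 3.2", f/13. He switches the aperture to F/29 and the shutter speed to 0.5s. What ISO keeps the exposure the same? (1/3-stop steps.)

Aperture: f/13 → f/14 → f/16 → f/18 → f/20 → f/22 → f/25 → f/29 — 2 1/3 stops smaller aperture (darker).
Shutter speed: 3.2 → 2.5 → 2 → 1.6 → 1.3 → 1 → 0.8 → 0.6 → 0.5 — 2 2/3 stops faster (darker).
Net change so far: 5 stops darker. Offset with the ISO: 1250 → 1600 → 2000 → 2500 → 3200 → 4000 → 5000 → 6400 → 8000 → 10000 → 12800 → 16000 → 20000 → 25600 → 32000 → 40000.

ISO 40000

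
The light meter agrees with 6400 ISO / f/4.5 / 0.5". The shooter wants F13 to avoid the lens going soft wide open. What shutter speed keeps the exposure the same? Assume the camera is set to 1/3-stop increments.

Aperture: f/4.5 → f/5 → f/5.6 → f/6.3 → f/7.1 → f/8 → f/9 → f/10 → f/11 → f/13 — 3 stops narrower (darker).
Need 3 stops brighter from the shutter speed: 0.5 → 0.6 → 0.8 → 1 → 1.3 → 1.6 → 2 → 2.5 → 3.2 → 4.

4 s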